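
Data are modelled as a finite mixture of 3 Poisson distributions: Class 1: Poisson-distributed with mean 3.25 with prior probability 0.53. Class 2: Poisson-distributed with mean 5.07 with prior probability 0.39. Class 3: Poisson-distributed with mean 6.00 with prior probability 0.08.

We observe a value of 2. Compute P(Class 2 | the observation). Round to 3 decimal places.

0.219

Posterior ∝ prior × likelihood, so P(k | x) ∝ P(Z=k) f_k(x); normalise over all components.
Evaluate each component's likelihood at the observed value:
  p_1 = e^(−3.25)·3.25^2/2! = 0.204776
  p_2 = e^(−5.07)·5.07^2/2! = 0.0807445
  p_3 = e^(−6.00)·6.00^2/2! = 0.0446175
Unnormalised posteriors:
  P(Z=1)·p_1 = 0.53 × 0.204776 = 0.108531
  P(Z=2)·p_2 = 0.39 × 0.0807445 = 0.0314904
  P(Z=3)·p_3 = 0.08 × 0.0446175 = 0.0035694
Marginal: 0.108531 + 0.0314904 + 0.0035694 = 0.143591
So the posterior for Class 2 is 0.0314904 / 0.143591 ≈ 0.219.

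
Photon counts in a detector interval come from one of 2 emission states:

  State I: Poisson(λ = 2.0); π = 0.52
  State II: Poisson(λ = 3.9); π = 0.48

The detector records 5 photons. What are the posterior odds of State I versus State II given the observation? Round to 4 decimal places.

Posterior odds = (w_i f_i(x)) / (w_j f_j(x)); the normalising sum cancels.
Evaluate each component's likelihood at the observed value:
  f_I = 0.0360894
  f_II = 0.152193
0.0187665 / 0.0730524 ≈ 0.2569

0.2569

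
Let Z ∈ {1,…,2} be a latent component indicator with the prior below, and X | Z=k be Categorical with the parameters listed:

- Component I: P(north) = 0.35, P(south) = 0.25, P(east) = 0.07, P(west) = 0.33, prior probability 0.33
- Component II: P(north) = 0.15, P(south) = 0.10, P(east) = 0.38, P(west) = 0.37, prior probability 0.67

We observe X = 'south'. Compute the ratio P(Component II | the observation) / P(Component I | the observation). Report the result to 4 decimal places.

Since P(k|x) ∝ π_k f_k(x), the posterior odds are π_i f_i(x) / (π_j f_j(x)).
Evaluate each component's likelihood at the observed value:
  L_I = 0.25
  L_II = 0.1
Posterior odds = (π_II·L_II) / (π_I·L_I) = (0.67·0.1) / (0.33·0.25) = 0.067 / 0.0825 ≈ 0.8121

0.8121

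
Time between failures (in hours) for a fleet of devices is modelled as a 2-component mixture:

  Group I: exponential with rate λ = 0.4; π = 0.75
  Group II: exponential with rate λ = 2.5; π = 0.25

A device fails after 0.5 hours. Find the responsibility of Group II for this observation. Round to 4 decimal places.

0.4216

Apply Bayes' rule: the posterior for each component is proportional to its prior times its likelihood at x.
Component likelihoods at x = 0.5 hours:
  p_I = 0.4·e^(−0.4·0.5) = 0.4·e^(−0.2000) = 0.327492
  p_II = 2.5·e^(−2.5·0.5) = 2.5·e^(−1.2500) = 0.716262
Multiply by the mixture weights:
  w_I·p_I = 0.75 × 0.327492 = 0.245619
  w_II·p_II = 0.25 × 0.716262 = 0.179065
Sum: 0.245619 + 0.179065 = 0.424685
Responsibility of Group II: 0.179065 / 0.424685 ≈ 0.4216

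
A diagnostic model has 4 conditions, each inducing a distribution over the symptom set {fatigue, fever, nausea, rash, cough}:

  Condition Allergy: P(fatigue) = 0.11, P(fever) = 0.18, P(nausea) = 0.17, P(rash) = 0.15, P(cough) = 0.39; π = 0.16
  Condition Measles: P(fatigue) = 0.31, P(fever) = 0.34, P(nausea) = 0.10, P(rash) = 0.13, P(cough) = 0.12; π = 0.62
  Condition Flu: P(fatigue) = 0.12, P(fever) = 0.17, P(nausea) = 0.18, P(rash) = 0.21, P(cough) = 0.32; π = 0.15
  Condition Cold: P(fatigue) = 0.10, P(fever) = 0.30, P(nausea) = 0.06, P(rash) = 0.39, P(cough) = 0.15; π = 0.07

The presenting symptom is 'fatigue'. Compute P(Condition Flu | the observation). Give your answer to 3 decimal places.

0.077

The responsibility of component k is π_k f_k(x) divided by Σ_j π_j f_j(x).
Component likelihoods at x = 'fatigue':
  f_Allergy = 0.11
  f_Measles = 0.31
  f_Flu = 0.12
  f_Cold = 0.1
Weight by the priors:
  π_Allergy·f_Allergy = 0.16 × 0.11 = 0.0176
  π_Measles·f_Measles = 0.62 × 0.31 = 0.1922
  π_Flu·f_Flu = 0.15 × 0.12 = 0.018
  π_Cold·f_Cold = 0.07 × 0.1 = 0.007
Evidence: 0.0176 + 0.1922 + 0.018 + 0.007 = 0.2348
P(Condition Flu | x) = 0.018 / 0.2348 ≈ 0.077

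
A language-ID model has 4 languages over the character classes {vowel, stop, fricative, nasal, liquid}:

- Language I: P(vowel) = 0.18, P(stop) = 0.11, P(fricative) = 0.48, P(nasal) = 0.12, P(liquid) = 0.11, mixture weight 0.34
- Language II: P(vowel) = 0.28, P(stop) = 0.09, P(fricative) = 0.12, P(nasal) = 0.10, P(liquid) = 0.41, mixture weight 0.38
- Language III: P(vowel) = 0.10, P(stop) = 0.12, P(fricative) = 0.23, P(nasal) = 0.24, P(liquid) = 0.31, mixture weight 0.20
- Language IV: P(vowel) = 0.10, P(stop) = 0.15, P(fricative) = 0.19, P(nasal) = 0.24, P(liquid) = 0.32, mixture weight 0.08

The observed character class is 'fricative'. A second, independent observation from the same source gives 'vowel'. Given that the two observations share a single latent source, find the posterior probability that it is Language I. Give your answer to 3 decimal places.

Posterior ∝ prior × likelihood, so P(k | x) ∝ P(Z=k) f_k(x); normalise over all components.
Since both observations come from the same component, the likelihood for component k is f_k(x₁)·f_k(x₂).
  p_I = [0.48] × [0.18] = 0.0864
  p_II = [0.12] × [0.28] = 0.0336
  p_III = [0.23] × [0.1] = 0.023
  p_IV = [0.19] × [0.1] = 0.019
Prior × likelihood for each component:
  P(Z=I)·p_I = 0.34 × 0.0864 = 0.029376
  P(Z=II)·p_II = 0.38 × 0.0336 = 0.012768
  P(Z=III)·p_III = 0.20 × 0.023 = 0.0046
  P(Z=IV)·p_IV = 0.08 × 0.019 = 0.00152
Evidence: 0.029376 + 0.012768 + 0.0046 + 0.00152 = 0.048264
So the posterior for Language I is 0.029376 / 0.048264 ≈ 0.609.

0.609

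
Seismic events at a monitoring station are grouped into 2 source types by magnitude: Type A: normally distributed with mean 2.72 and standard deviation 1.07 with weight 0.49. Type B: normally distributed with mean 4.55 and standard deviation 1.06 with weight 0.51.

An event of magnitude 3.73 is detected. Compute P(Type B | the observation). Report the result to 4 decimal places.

By Bayes' theorem, P(k | x) = π_k f_k(x) / Σ_j π_j f_j(x).
Normal densities:
  p_A = (1/(1.07·√(2π)))·exp(−(3.73−2.72)²/(2·1.07²)) = 0.372843·exp(-0.44550) = 0.238808
  p_B = (1/(1.06·√(2π)))·exp(−(3.73−4.55)²/(2·1.06²)) = 0.376361·exp(-0.29922) = 0.279033
Multiply by the mixture weights:
  π_A·p_A = 0.49 × 0.238808 = 0.117016
  π_B·p_B = 0.51 × 0.279033 = 0.142307
Evidence: 0.117016 + 0.142307 = 0.259323
Responsibility of Type B: 0.142307 / 0.259323 ≈ 0.5488

0.5488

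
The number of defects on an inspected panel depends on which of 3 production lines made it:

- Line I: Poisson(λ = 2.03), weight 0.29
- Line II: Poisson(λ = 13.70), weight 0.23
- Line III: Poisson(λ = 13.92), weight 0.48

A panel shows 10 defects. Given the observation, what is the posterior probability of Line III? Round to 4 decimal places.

0.6625

Apply Bayes' rule: the posterior for each component is proportional to its prior times its likelihood at x.
Poisson probabilities:
  p_I = e^(−2.03)·2.03^10/10! = 4.3011e-05
  p_II = e^(−13.70)·13.70^10/10! = 0.0720457
  p_III = e^(−13.92)·13.92^10/10! = 0.0678032
Multiply by the mixture weights:
  w_I·p_I = 0.29 × 4.3011e-05 = 1.24732e-05
  w_II·p_II = 0.23 × 0.0720457 = 0.0165705
  w_III·p_III = 0.48 × 0.0678032 = 0.0325455
Sum: 1.24732e-05 + 0.0165705 + 0.0325455 = 0.0491285
Responsibility of Line III: 0.0325455 / 0.0491285 ≈ 0.6625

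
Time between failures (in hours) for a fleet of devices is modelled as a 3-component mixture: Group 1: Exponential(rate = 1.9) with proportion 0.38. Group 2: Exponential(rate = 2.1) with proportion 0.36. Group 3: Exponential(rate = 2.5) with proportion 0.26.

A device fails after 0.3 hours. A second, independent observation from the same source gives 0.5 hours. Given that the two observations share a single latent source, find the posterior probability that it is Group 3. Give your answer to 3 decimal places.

Posterior ∝ prior × likelihood, so P(k | x) ∝ P(Z=k) f_k(x); normalise over all components.
Since both observations come from the same component, the likelihood for component k is f_k(x₁)·f_k(x₂).
  p_1 = [1.0745] × [0.734808] = 0.78955
  p_2 = [1.11844] × [0.734869] = 0.821909
  p_3 = [1.18092] × [0.716262] = 0.845846
Unnormalised posteriors:
  P(Z=1)·p_1 = 0.38 × 0.78955 = 0.300029
  P(Z=2)·p_2 = 0.36 × 0.821909 = 0.295887
  P(Z=3)·p_3 = 0.26 × 0.845846 = 0.21992
Normaliser: 0.300029 + 0.295887 + 0.21992 = 0.815836
P(Group 3 | x₁, x₂) ≈ 0.270

0.270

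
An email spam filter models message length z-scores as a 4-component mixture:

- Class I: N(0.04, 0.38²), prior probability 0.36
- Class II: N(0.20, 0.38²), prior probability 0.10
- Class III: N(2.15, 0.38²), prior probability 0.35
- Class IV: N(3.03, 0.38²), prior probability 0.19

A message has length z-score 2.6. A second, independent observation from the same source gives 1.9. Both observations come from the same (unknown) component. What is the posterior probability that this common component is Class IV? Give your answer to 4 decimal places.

Posterior ∝ prior × likelihood, so P(k | x) ∝ w_k f_k(x); normalise over all components.
Since both observations come from the same component, the likelihood for component k is f_k(x₁)·f_k(x₂).
  p_I = [1.46518e-10] × [6.5859e-06] = 9.64951e-16
  p_II = [2.28716e-09] × [4.73341e-05] = 1.08261e-13
  p_III = [0.520726] × [0.845551] = 0.4403
  p_IV = [0.553447] × [0.0126165] = 0.00698253
Weight by the priors:
  w_I·p_I = 0.36 × 9.64951e-16 = 3.47382e-16
  w_II·p_II = 0.10 × 1.08261e-13 = 1.08261e-14
  w_III·p_III = 0.35 × 0.4403 = 0.154105
  w_IV·p_IV = 0.19 × 0.00698253 = 0.00132668
Normaliser: 3.47382e-16 + 1.08261e-14 + 0.154105 + 0.00132668 = 0.155432
Responsibility of Class IV: 0.00132668 / 0.155432 ≈ 0.0085

0.0085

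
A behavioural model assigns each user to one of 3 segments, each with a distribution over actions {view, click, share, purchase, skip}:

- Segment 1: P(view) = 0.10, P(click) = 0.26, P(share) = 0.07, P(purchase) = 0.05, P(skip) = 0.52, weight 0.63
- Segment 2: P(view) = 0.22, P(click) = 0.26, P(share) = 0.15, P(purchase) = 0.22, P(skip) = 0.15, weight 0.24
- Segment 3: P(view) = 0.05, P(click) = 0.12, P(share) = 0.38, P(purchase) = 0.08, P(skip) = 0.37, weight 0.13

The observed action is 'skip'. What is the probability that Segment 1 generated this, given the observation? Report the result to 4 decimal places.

Apply Bayes' rule: the posterior for each component is proportional to its prior times its likelihood at x.
Categorical probabilities:
  p_1 = 0.52
  p_2 = 0.15
  p_3 = 0.37
Weight by the priors:
  π_1·p_1 = 0.63 × 0.52 = 0.3276
  π_2·p_2 = 0.24 × 0.15 = 0.036
  π_3·p_3 = 0.13 × 0.37 = 0.0481
Denominator: 0.3276 + 0.036 + 0.0481 = 0.4117
So the posterior for Segment 1 is 0.3276 / 0.4117 ≈ 0.7957.

0.7957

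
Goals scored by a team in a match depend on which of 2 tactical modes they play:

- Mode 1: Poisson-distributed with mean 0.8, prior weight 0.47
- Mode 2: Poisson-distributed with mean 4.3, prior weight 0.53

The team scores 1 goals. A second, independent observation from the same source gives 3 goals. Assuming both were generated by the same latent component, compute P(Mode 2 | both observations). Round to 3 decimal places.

0.462

Apply Bayes' rule: the posterior for each component is proportional to its prior times its likelihood at x.
Since both observations come from the same component, the likelihood for component k is f_k(x₁)·f_k(x₂).
  p_1 = [e^(−0.8)·0.8^1/1! = 0.359463] × [0.0383427] = 0.0137828
  p_2 = [e^(−4.3)·4.3^1/1! = 0.0583448] × [0.179799] = 0.0104904
Prior × likelihood for each component:
  P(Z=1)·p_1 = 0.47 × 0.0137828 = 0.00647792
  P(Z=2)·p_2 = 0.53 × 0.0104904 = 0.00555989
Evidence: 0.00647792 + 0.00555989 = 0.0120378
So the posterior for Mode 2 is 0.00555989 / 0.0120378 ≈ 0.462.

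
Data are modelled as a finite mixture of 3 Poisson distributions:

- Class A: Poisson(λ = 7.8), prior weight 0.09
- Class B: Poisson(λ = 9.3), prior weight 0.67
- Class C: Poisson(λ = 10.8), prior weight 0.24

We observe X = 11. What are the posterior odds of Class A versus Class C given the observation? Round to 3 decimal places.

Posterior odds = (π_i f_i(x)) / (π_j f_j(x)); the normalising sum cancels.
Evaluate each component's likelihood at the observed value:
  f_A = 0.0667403
  f_B = 0.10309
  f_C = 0.119159
0.00600662 / 0.0285981 ≈ 0.210

0.210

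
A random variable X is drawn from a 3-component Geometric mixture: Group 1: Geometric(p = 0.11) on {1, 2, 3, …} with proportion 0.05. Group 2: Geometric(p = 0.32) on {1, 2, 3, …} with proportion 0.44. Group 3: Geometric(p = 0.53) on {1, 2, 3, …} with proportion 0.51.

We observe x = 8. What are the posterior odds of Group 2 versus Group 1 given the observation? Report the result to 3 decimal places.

3.891

Only the two components matter; the odds are (w_i f_i(x)) / (w_j f_j(x)).
Evaluate each component's likelihood at the observed value:
  L_1 = 0.0486545
  L_2 = 0.0215136
  L_3 = 0.0026851
Odds = (0.44/0.05) × (0.0215136/0.0486545) = 8.8 × 0.44217 ≈ 3.891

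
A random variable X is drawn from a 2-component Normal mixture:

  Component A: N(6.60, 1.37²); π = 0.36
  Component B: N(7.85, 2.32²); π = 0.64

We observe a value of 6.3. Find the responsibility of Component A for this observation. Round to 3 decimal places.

0.538

Posterior ∝ prior × likelihood, so P(k | x) ∝ w_k f_k(x); normalise over all components.
Component likelihoods at x = 6.3:
  L_A = (1/(1.37·√(2π)))·exp(−(6.3−6.60)²/(2·1.37²)) = 0.291199·exp(-0.02398) = 0.2843
  L_B = (1/(2.32·√(2π)))·exp(−(6.3−7.85)²/(2·2.32²)) = 0.171958·exp(-0.22318) = 0.137561
Prior × likelihood for each component:
  w_A·L_A = 0.36 × 0.2843 = 0.102348
  w_B·L_B = 0.64 × 0.137561 = 0.0880391
Sum: 0.102348 + 0.0880391 = 0.190387
P(Component A | 6.3) = 0.102348 / 0.190387 ≈ 0.538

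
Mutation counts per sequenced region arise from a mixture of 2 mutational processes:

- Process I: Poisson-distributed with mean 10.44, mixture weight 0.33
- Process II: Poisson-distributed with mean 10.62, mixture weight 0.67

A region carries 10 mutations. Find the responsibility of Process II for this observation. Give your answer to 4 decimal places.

Apply Bayes' rule: the posterior for each component is proportional to its prior times its likelihood at x.
Poisson probabilities:
  p_I = e^(−10.44)·10.44^10/10! = 0.123939
  p_II = e^(−10.62)·10.62^10/10! = 0.122822
Prior × likelihood for each component:
  π_I·p_I = 0.33 × 0.123939 = 0.0408998
  π_II·p_II = 0.67 × 0.122822 = 0.0822905
Marginal: 0.0408998 + 0.0822905 = 0.12319
So the posterior for Process II is 0.0822905 / 0.12319 ≈ 0.6680.

0.6680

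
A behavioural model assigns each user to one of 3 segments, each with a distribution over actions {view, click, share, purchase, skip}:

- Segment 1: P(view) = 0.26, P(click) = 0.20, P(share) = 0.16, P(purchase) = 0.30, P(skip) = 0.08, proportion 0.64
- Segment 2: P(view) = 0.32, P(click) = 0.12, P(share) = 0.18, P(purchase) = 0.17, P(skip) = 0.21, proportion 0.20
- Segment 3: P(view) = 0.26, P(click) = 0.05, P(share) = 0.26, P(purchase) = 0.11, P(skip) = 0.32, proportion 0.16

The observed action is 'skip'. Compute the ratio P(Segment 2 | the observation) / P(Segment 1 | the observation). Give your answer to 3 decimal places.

The posterior odds equal the prior odds times the likelihood ratio: (P(Z=i)/P(Z=j))·(f_i(x)/f_j(x)).
Categorical probabilities:
  L_1 = P(skip | comp) = 0.08
  L_2 = P(skip | comp) = 0.21
  L_3 = P(skip | comp) = 0.32
0.042 / 0.0512 ≈ 0.820

0.820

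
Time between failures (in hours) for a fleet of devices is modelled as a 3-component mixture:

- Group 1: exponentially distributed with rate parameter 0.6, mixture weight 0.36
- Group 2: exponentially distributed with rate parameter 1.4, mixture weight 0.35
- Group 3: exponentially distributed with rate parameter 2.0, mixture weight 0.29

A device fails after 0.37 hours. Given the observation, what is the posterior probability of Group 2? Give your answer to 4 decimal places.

Apply Bayes' rule: the posterior for each component is proportional to its prior times its likelihood at x.
Exponential densities:
  L_1 = 0.6·e^(−0.6·0.37) = 0.6·e^(−0.2220) = 0.480549
  L_2 = 1.4·e^(−1.4·0.37) = 1.4·e^(−0.5180) = 0.833995
  L_3 = 2.0·e^(−2.0·0.37) = 2.0·e^(−0.7400) = 0.954228
Weight by the priors:
  π_1·L_1 = 0.36 × 0.480549 = 0.172998
  π_2·L_2 = 0.35 × 0.833995 = 0.291898
  π_3·L_3 = 0.29 × 0.954228 = 0.276726
Normaliser: 0.172998 + 0.291898 + 0.276726 = 0.741622
So the posterior for Group 2 is 0.291898 / 0.741622 ≈ 0.3936.

0.3936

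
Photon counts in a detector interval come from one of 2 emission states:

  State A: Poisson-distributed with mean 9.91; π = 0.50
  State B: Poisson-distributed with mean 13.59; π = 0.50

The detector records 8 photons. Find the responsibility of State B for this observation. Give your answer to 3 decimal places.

0.240

By Bayes' theorem, P(k | x) = π_k f_k(x) / Σ_j π_j f_j(x).
Poisson probabilities:
  f_A = 0.114607
  f_B = 0.0361554
Multiply by the mixture weights:
  π_A·f_A = 0.50 × 0.114607 = 0.0573034
  π_B·f_B = 0.50 × 0.0361554 = 0.0180777
Denominator: 0.0573034 + 0.0180777 = 0.0753811
So the posterior for State B is 0.0180777 / 0.0753811 ≈ 0.240.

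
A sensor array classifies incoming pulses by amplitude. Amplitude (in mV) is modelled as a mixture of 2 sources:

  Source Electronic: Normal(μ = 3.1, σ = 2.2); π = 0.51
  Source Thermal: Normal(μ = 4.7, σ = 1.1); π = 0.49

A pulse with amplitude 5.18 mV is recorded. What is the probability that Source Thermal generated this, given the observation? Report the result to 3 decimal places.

0.732

Posterior ∝ prior × likelihood, so P(k | x) ∝ w_k f_k(x); normalise over all components.
Component likelihoods at x = 5.18 mV:
  p_Electronic = 0.11598
  p_Thermal = 0.329739
Prior × likelihood for each component:
  w_Electronic·p_Electronic = 0.51 × 0.11598 = 0.0591498
  w_Thermal·p_Thermal = 0.49 × 0.329739 = 0.161572
Normaliser: 0.0591498 + 0.161572 = 0.220722
Responsibility of Source Thermal: 0.161572 / 0.220722 ≈ 0.732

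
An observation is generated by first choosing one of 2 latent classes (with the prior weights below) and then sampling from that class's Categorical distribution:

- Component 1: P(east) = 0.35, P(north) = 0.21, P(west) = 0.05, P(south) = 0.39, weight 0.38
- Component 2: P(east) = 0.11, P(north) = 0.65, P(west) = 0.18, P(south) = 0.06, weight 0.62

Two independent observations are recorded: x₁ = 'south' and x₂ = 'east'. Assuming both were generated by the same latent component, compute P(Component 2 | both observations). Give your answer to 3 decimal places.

The responsibility of component k is π_k f_k(x) divided by Σ_j π_j f_j(x).
Since both observations come from the same component, the likelihood for component k is f_k(x₁)·f_k(x₂).
  f_1 = [0.39] × [0.35] = 0.1365
  f_2 = [0.06] × [0.11] = 0.0066
Multiply by the mixture weights:
  π_1·f_1 = 0.38 × 0.1365 = 0.05187
  π_2·f_2 = 0.62 × 0.0066 = 0.004092
Marginal: 0.05187 + 0.004092 = 0.055962
Responsibility of Component 2: 0.004092 / 0.055962 ≈ 0.073

0.073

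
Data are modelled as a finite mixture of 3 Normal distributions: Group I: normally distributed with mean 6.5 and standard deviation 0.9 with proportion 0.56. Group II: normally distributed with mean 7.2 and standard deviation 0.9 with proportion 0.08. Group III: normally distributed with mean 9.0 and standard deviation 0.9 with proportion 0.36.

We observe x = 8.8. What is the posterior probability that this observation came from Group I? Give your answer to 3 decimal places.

By Bayes' theorem, P(k | x) = P(Z=k) f_k(x) / Σ_j P(Z=j) f_j(x).
Component likelihoods at x = 8.8:
  p_I = 0.0169242
  p_II = 0.0912799
  p_III = 0.432458
Unnormalised posteriors:
  P(Z=I)·p_I = 0.56 × 0.0169242 = 0.00947756
  P(Z=II)·p_II = 0.08 × 0.0912799 = 0.00730239
  P(Z=III)·p_III = 0.36 × 0.432458 = 0.155685
Normaliser: 0.00947756 + 0.00730239 + 0.155685 = 0.172465
P(Group I | data) = 0.00947756 / 0.172465 ≈ 0.055

0.055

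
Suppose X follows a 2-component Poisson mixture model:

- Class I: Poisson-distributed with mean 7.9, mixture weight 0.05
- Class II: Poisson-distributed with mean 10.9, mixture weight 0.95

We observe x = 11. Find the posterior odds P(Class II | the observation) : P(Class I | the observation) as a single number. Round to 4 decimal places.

32.6335

Posterior odds = (π_i f_i(x)) / (π_j f_j(x)); the normalising sum cancels.
Evaluate each component's likelihood at the observed value:
  L_I = e^(−7.9)·7.9^11/11! = 0.069473
  L_II = e^(−10.9)·10.9^11/11! = 0.119323
Posterior odds = (π_II·L_II) / (π_I·L_I) = (0.95·0.119323) / (0.05·0.069473) = 0.113357 / 0.00347365 ≈ 32.6335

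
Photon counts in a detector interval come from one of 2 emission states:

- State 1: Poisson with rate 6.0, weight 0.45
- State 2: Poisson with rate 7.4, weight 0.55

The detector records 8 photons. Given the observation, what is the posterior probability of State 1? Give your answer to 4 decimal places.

By Bayes' theorem, P(k | x) = P(Z=k) f_k(x) / Σ_j P(Z=j) f_j(x).
Evaluate each component's likelihood at the observed value:
  p_1 = e^(−6.0)·6.0^8/8! = 0.103258
  p_2 = e^(−7.4)·7.4^8/8! = 0.136318
Weight by the priors:
  P(Z=1)·p_1 = 0.45 × 0.103258 = 0.046466
  P(Z=2)·p_2 = 0.55 × 0.136318 = 0.074975
Marginal: 0.046466 + 0.074975 = 0.121441
P(State 1 | 8 photons) ≈ 0.3826

0.3826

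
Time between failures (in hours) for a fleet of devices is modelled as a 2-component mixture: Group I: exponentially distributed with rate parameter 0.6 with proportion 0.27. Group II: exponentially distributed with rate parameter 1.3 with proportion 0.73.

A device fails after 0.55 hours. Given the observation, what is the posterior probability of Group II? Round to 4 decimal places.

0.7994

The responsibility of component k is P(Z=k) f_k(x) divided by Σ_j P(Z=j) f_j(x).
Component likelihoods at x = 0.55 hours:
  p_I = 0.431354
  p_II = 0.63595
Weight by the priors:
  P(Z=I)·p_I = 0.27 × 0.431354 = 0.116466
  P(Z=II)·p_II = 0.73 × 0.63595 = 0.464243
Normaliser: 0.116466 + 0.464243 = 0.580709
P(Group II | data) ≈ 0.7994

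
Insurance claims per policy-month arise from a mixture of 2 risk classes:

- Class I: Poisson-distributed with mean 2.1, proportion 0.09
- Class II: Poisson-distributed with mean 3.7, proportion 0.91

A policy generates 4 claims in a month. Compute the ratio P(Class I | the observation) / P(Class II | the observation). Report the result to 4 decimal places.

Only the two components matter; the odds are (π_i f_i(x)) / (π_j f_j(x)).
Evaluate each component's likelihood at the observed value:
  p_I = 0.099231
  p_II = 0.193066
Posterior odds = (π_I·p_I) / (π_II·p_II) = (0.09·0.099231) / (0.91·0.193066) = 0.00893079 / 0.17569 ≈ 0.0508

0.0508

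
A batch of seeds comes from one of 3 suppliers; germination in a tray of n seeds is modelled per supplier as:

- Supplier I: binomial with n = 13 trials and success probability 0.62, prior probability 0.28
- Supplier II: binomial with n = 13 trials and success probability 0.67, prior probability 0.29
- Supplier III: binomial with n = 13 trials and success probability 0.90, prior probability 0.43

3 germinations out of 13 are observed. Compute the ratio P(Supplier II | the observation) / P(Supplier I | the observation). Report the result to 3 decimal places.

0.319

Only the two components matter; the odds are (π_i f_i(x)) / (π_j f_j(x)).
Component likelihoods at x = 3 germinations out of 13:
  L_I = C(13,3)·0.62^3·0.38^10 = 286·0.238328·6.27821e-05 = 0.00427934
  L_II = C(13,3)·0.67^3·0.33^10 = 286·0.300763·1.53158e-05 = 0.00131744
  L_III = C(13,3)·0.90^3·0.10^10 = 286·0.729·1e-10 = 2.08494e-08
Odds = (0.29/0.28) × (0.00131744/0.00427934) = 1.03571 × 0.30786 ≈ 0.319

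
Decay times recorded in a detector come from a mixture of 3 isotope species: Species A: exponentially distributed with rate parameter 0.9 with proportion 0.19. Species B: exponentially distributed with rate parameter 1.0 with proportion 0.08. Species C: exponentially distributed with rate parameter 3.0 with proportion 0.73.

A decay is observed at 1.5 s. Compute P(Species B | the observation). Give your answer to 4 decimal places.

0.2063

P(component k | x) = π_k·f_k(x) / marginal(x), where marginal(x) = Σ_j π_j·f_j(x).
Evaluate each component's likelihood at the observed value:
  p_A = 0.9·e^(−0.9·1.5) = 0.9·e^(−1.3500) = 0.233316
  p_B = 1.0·e^(−1.0·1.5) = 1.0·e^(−1.5000) = 0.22313
  p_C = 3.0·e^(−3.0·1.5) = 3.0·e^(−4.5000) = 0.033327
Prior × likelihood for each component:
  π_A·p_A = 0.19 × 0.233316 = 0.0443301
  π_B·p_B = 0.08 × 0.22313 = 0.0178504
  π_C·p_C = 0.73 × 0.033327 = 0.0243287
Denominator: 0.0443301 + 0.0178504 + 0.0243287 = 0.0865092
P(Species B | x) ≈ 0.2063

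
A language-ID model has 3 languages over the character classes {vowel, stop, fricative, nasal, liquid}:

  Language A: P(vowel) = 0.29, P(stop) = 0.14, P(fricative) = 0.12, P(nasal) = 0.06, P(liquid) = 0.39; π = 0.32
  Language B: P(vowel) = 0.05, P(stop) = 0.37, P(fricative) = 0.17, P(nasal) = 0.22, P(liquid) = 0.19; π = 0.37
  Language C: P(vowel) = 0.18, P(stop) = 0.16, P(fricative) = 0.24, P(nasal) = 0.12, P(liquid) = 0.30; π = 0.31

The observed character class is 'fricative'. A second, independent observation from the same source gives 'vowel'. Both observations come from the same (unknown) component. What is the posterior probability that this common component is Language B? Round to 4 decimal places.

0.1136

P(component k | x) = π_k·f_k(x) / marginal(x), where marginal(x) = Σ_j π_j·f_j(x).
Since both observations come from the same component, the likelihood for component k is f_k(x₁)·f_k(x₂).
  L_A = [0.12] × [0.29] = 0.0348
  L_B = [0.17] × [0.05] = 0.0085
  L_C = [0.24] × [0.18] = 0.0432
Weight by the priors:
  π_A·L_A = 0.32 × 0.0348 = 0.011136
  π_B·L_B = 0.37 × 0.0085 = 0.003145
  π_C·L_C = 0.31 × 0.0432 = 0.013392
Normaliser: 0.011136 + 0.003145 + 0.013392 = 0.027673
P(Language B | x) = 0.003145 / 0.027673 ≈ 0.1136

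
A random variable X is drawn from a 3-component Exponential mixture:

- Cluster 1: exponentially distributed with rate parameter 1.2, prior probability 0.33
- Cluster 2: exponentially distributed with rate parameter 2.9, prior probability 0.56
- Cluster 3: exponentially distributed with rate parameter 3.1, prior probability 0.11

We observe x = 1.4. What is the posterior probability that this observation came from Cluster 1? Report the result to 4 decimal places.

0.6945

The responsibility of component k is π_k f_k(x) divided by Σ_j π_j f_j(x).
Component likelihoods at x = 1.4:
  f_1 = 0.223649
  f_2 = 0.0500222
  f_3 = 0.0404132
Weight by the priors:
  π_1·f_1 = 0.33 × 0.223649 = 0.0738041
  π_2·f_2 = 0.56 × 0.0500222 = 0.0280124
  π_3·f_3 = 0.11 × 0.0404132 = 0.00444546
Denominator: 0.0738041 + 0.0280124 + 0.00444546 = 0.106262
Responsibility of Cluster 1: 0.0738041 / 0.106262 ≈ 0.6945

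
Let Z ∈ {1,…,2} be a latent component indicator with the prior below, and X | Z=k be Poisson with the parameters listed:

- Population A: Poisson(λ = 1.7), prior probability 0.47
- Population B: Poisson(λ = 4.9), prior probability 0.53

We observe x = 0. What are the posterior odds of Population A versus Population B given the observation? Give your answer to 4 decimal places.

The posterior odds equal the prior odds times the likelihood ratio: (π_i/π_j)·(f_i(x)/f_j(x)).
Component likelihoods at x = 0:
  f_A = e^(−1.7)·1.7^0/0! = 0.182684
  f_B = e^(−4.9)·4.9^0/0! = 0.00744658
0.0858613 / 0.00394669 ≈ 21.7553

21.7553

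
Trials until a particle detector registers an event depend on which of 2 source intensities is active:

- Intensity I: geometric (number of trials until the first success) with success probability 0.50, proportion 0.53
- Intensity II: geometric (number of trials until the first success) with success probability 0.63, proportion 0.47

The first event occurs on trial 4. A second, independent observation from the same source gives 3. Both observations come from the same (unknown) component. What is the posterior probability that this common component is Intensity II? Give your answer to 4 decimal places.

By Bayes' theorem, P(k | x) = π_k f_k(x) / Σ_j π_j f_j(x).
Since both observations come from the same component, the likelihood for component k is f_k(x₁)·f_k(x₂).
  L_I = [0.50·(1−0.50)^3 = 0.50·0.125 = 0.0625] × [0.125] = 0.0078125
  L_II = [0.63·(1−0.63)^3 = 0.63·0.050653 = 0.0319114] × [0.086247] = 0.00275226
Weight by the priors:
  π_I·L_I = 0.53 × 0.0078125 = 0.00414063
  π_II·L_II = 0.47 × 0.00275226 = 0.00129356
Marginal: 0.00414063 + 0.00129356 = 0.00543419
P(Intensity II | x) ≈ 0.2380

0.2380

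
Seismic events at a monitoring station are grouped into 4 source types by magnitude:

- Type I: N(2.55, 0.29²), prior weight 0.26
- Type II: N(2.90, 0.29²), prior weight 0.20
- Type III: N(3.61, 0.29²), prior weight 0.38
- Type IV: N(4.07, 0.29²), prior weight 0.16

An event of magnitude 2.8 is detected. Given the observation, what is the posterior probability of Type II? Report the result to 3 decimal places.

Posterior ∝ prior × likelihood, so P(k | x) ∝ π_k f_k(x); normalise over all components.
Component likelihoods at x = 2.8:
  f_I = 0.948716
  f_II = 1.29626
  f_III = 0.0278262
  f_IV = 9.41856e-05
Prior × likelihood for each component:
  π_I·f_I = 0.26 × 0.948716 = 0.246666
  π_II·f_II = 0.20 × 1.29626 = 0.259252
  π_III·f_III = 0.38 × 0.0278262 = 0.010574
  π_IV·f_IV = 0.16 × 9.41856e-05 = 1.50697e-05
Sum: 0.246666 + 0.259252 + 0.010574 + 1.50697e-05 = 0.516507
P(Type II | the observation) ≈ 0.502

0.502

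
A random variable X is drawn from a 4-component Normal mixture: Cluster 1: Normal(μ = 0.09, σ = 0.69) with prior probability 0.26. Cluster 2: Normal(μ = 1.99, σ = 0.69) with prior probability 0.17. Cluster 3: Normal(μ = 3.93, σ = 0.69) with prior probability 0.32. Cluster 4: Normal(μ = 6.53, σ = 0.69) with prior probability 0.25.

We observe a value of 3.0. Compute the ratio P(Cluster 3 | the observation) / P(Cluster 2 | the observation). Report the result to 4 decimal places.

Since P(k|x) ∝ π_k f_k(x), the posterior odds are π_i f_i(x) / (π_j f_j(x)).
Component likelihoods at x = 3.0:
  f_1 = (1/(0.69·√(2π)))·exp(−(3.0−0.09)²/(2·0.69²)) = 0.578177·exp(-8.89319) = 7.93954e-05
  f_2 = (1/(0.69·√(2π)))·exp(−(3.0−1.99)²/(2·0.69²)) = 0.578177·exp(-1.07131) = 0.19806
  f_3 = (1/(0.69·√(2π)))·exp(−(3.0−3.93)²/(2·0.69²)) = 0.578177·exp(-0.90832) = 0.233122
  f_4 = (1/(0.69·√(2π)))·exp(−(3.0−6.53)²/(2·0.69²)) = 0.578177·exp(-13.08643) = 1.19866e-06
Posterior odds = (π_3·f_3) / (π_2·f_2) = (0.32·0.233122) / (0.17·0.19806) = 0.0745991 / 0.0336703 ≈ 2.2156

2.2156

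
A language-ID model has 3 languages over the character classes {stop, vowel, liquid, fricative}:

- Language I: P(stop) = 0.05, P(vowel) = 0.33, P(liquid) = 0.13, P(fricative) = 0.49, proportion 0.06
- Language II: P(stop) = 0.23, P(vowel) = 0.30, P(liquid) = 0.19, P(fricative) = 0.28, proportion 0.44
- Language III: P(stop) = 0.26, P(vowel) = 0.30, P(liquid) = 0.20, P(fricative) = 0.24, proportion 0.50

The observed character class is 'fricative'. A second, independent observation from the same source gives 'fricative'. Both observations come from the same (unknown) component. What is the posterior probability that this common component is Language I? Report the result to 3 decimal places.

0.185

The responsibility of component k is π_k f_k(x) divided by Σ_j π_j f_j(x).
Since both observations come from the same component, the likelihood for component k is f_k(x₁)·f_k(x₂).
  f_I = [0.49] × [0.49] = 0.2401
  f_II = [0.28] × [0.28] = 0.0784
  f_III = [0.24] × [0.24] = 0.0576
Multiply by the mixture weights:
  π_I·f_I = 0.06 × 0.2401 = 0.014406
  π_II·f_II = 0.44 × 0.0784 = 0.034496
  π_III·f_III = 0.50 × 0.0576 = 0.0288
Sum: 0.014406 + 0.034496 + 0.0288 = 0.077702
So the posterior for Language I is 0.014406 / 0.077702 ≈ 0.185.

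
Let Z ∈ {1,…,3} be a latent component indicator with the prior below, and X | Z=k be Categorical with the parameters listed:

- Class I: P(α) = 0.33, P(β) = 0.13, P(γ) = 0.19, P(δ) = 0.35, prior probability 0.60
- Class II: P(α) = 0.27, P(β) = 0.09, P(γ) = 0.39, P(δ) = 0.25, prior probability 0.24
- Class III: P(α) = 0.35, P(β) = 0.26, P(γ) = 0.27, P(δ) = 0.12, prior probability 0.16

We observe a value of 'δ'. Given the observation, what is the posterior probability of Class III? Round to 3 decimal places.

By Bayes' theorem, P(k | x) = w_k f_k(x) / Σ_j w_j f_j(x).
Categorical probabilities:
  p_I = 0.35
  p_II = 0.25
  p_III = 0.12
Multiply by the mixture weights:
  w_I·p_I = 0.60 × 0.35 = 0.21
  w_II·p_II = 0.24 × 0.25 = 0.06
  w_III·p_III = 0.16 × 0.12 = 0.0192
Evidence: 0.21 + 0.06 + 0.0192 = 0.2892
P(Class III | data) ≈ 0.066

0.066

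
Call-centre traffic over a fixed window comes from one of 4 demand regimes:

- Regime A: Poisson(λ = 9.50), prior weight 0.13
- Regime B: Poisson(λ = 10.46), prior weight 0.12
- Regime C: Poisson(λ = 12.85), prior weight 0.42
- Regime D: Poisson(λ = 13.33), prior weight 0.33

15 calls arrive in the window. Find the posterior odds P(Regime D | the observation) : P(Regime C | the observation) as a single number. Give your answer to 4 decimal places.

The posterior odds equal the prior odds times the likelihood ratio: (P(Z=i)/P(Z=j))·(f_i(x)/f_j(x)).
Component likelihoods at x = 15 calls:
  p_A = 0.026519
  p_B = 0.0430284
  p_C = 0.0863701
  p_D = 0.0926418
Posterior odds = (P(Z=D)·p_D) / (P(Z=C)·p_C) = (0.33·0.0926418) / (0.42·0.0863701) = 0.0305718 / 0.0362754 ≈ 0.8428

0.8428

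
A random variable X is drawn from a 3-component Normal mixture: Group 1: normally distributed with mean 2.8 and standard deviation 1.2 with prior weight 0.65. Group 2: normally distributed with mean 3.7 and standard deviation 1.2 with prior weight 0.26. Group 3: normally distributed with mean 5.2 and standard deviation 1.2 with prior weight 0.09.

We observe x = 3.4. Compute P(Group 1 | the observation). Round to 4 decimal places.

0.6710

By Bayes' theorem, P(k | x) = w_k f_k(x) / Σ_j w_j f_j(x).
Normal densities:
  p_1 = 0.293388
  p_2 = 0.322223
  p_3 = 0.107931
Multiply by the mixture weights:
  w_1·p_1 = 0.65 × 0.293388 = 0.190702
  w_2·p_2 = 0.26 × 0.322223 = 0.0837781
  w_3·p_3 = 0.09 × 0.107931 = 0.00971382
Marginal: 0.190702 + 0.0837781 + 0.00971382 = 0.284194
So the posterior for Group 1 is 0.190702 / 0.284194 ≈ 0.6710.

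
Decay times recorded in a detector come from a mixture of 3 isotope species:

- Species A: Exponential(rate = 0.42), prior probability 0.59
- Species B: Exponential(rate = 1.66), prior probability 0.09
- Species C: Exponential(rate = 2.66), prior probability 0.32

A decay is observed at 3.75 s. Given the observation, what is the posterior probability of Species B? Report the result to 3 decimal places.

Apply Bayes' rule: the posterior for each component is proportional to its prior times its likelihood at x.
Evaluate each component's likelihood at the observed value:
  p_A = 0.42·e^(−0.42·3.75) = 0.42·e^(−1.5750) = 0.0869432
  p_B = 1.66·e^(−1.66·3.75) = 1.66·e^(−6.2250) = 0.00328568
  p_C = 2.66·e^(−2.66·3.75) = 2.66·e^(−9.9750) = 0.000123821
Prior × likelihood for each component:
  π_A·p_A = 0.59 × 0.0869432 = 0.0512965
  π_B·p_B = 0.09 × 0.00328568 = 0.000295711
  π_C·p_C = 0.32 × 0.000123821 = 3.96227e-05
Marginal: 0.0512965 + 0.000295711 + 3.96227e-05 = 0.0516318
So the posterior for Species B is 0.000295711 / 0.0516318 ≈ 0.006.

0.006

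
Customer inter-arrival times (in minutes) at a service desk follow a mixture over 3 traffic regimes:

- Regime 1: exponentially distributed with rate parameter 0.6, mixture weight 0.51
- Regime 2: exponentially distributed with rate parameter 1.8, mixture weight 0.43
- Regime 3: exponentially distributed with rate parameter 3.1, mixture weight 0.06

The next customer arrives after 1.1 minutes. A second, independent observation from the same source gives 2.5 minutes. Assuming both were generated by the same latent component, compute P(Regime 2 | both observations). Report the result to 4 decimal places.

P(component k | x) = w_k·f_k(x) / marginal(x), where marginal(x) = Σ_j w_j·f_j(x).
Since both observations come from the same component, the likelihood for component k is f_k(x₁)·f_k(x₂).
  p_1 = [0.310111] × [0.133878] = 0.041517
  p_2 = [0.248525] × [0.0199962] = 0.00496955
  p_3 = [0.102428] × [0.0013353] = 0.000136772
Multiply by the mixture weights:
  w_1·p_1 = 0.51 × 0.041517 = 0.0211737
  w_2·p_2 = 0.43 × 0.00496955 = 0.00213691
  w_3·p_3 = 0.06 × 0.000136772 = 8.20632e-06
Marginal: 0.0211737 + 0.00213691 + 8.20632e-06 = 0.0233188
P(Regime 2 | x) ≈ 0.0916

0.0916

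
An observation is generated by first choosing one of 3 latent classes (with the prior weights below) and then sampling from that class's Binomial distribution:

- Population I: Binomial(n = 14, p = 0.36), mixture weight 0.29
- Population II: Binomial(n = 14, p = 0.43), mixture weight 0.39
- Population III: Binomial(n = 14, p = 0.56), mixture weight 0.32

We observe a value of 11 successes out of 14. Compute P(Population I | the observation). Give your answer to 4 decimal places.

Posterior ∝ prior × likelihood, so P(k | x) ∝ π_k f_k(x); normalise over all components.
Binomial probabilities:
  L_I = 0.00125594
  L_II = 0.00626439
  L_III = 0.0526657
Unnormalised posteriors:
  π_I·L_I = 0.29 × 0.00125594 = 0.000364223
  π_II·L_II = 0.39 × 0.00626439 = 0.00244311
  π_III·L_III = 0.32 × 0.0526657 = 0.016853
Evidence: 0.000364223 + 0.00244311 + 0.016853 = 0.0196604
P(Population I | the observation) = 0.000364223 / 0.0196604 ≈ 0.0185

0.0185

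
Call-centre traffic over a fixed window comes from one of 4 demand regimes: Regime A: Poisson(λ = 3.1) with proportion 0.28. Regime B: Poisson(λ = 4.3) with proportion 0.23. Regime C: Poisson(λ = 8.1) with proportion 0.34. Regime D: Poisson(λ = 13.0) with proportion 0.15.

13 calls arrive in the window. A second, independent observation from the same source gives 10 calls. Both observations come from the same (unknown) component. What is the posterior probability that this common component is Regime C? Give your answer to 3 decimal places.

0.435

P(component k | x) = π_k·f_k(x) / marginal(x), where marginal(x) = Σ_j π_j·f_j(x).
Since both observations come from the same component, the likelihood for component k is f_k(x₁)·f_k(x₂).
  p_A = [1.76648e-05] × [0.00101752] = 1.79742e-08
  p_B = [0.000374406] × [0.00808082] = 3.02551e-06
  p_C = [0.0314949] × [0.101696] = 0.00320289
  p_D = [0.10994] × [0.0858702] = 0.00944055
Weight by the priors:
  π_A·p_A = 0.28 × 1.79742e-08 = 5.03278e-09
  π_B·p_B = 0.23 × 3.02551e-06 = 6.95867e-07
  π_C·p_C = 0.34 × 0.00320289 = 0.00108898
  π_D·p_D = 0.15 × 0.00944055 = 0.00141608
Sum: 5.03278e-09 + 6.95867e-07 + 0.00108898 + 0.00141608 = 0.00250576
So the posterior for Regime C is 0.00108898 / 0.00250576 ≈ 0.435.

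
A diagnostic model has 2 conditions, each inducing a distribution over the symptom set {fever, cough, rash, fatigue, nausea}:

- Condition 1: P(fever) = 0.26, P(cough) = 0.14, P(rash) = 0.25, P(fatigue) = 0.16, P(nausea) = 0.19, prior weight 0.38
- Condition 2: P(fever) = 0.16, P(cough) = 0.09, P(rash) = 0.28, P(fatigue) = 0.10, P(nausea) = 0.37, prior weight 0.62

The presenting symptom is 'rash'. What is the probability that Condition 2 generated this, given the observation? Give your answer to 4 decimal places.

P(component k | x) = π_k·f_k(x) / marginal(x), where marginal(x) = Σ_j π_j·f_j(x).
Evaluate each component's likelihood at the observed value:
  L_1 = P(rash | comp) = 0.25
  L_2 = P(rash | comp) = 0.28
Weight by the priors:
  π_1·L_1 = 0.38 × 0.25 = 0.095
  π_2·L_2 = 0.62 × 0.28 = 0.1736
Normaliser: 0.095 + 0.1736 = 0.2686
Responsibility of Condition 2: 0.1736 / 0.2686 ≈ 0.6463

0.6463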